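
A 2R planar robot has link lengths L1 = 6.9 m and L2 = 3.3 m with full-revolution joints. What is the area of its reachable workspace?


r_max = L1 + L2 = 10.2 m
r_min = |L1 - L2| = 3.6 m
Area = pi*(r_max^2 - r_min^2)
= pi*(104.04 - 12.96)
= pi * 91.08
= 286.1363 m^2


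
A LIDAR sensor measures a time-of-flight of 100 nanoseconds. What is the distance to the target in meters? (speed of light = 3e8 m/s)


tof = 100 ns = 1e-07 s
dist = c * tof / 2
= 3e8 * 1e-07 / 2
= 15.0 m


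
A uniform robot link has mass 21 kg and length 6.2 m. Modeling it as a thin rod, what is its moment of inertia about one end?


I = (1/3) * m * L^2
= (1/3) * 21 * 6.2^2
= 0.333333 * 21 * 38.44
= 269.08 kg*m^2


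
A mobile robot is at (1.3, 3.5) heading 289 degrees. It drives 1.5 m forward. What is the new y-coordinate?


y_new = y0 + d*sin(theta)
= 3.5 + 1.5*sin(289)
= 3.5 + -1.4183
= 2.0817


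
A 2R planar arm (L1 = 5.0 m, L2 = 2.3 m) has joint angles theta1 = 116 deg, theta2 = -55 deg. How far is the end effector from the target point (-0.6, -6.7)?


End effector via forward kinematics:
x = L1*cos(t1) + L2*cos(t1+t2) = -1.0768
y = L1*sin(t1) + L2*sin(t1+t2) = 6.5056
Distance to target:
d = sqrt((-0.6 - -1.0768)^2 + (-6.7 - 6.5056)^2)
= sqrt(0.2273 + 174.3878)
= 13.2142 m


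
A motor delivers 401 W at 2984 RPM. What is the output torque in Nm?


omega = 2984 * 2*pi/60 = 312.4837 rad/s
tau = P / omega = 401 / 312.4837
= 1.2833 Nm


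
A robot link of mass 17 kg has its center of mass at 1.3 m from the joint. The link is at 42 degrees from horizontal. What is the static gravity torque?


tau = m*g*L*cos(angle)
= 17 * 9.81 * 1.3 * cos(42 deg)
= 17 * 9.81 * 1.3 * 0.7431
= 161.1145 Nm


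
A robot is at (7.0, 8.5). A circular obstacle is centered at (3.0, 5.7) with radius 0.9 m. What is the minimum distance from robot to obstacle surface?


center_dist = sqrt((7.0-3.0)^2 + (8.5-5.7)^2)
= sqrt(16.0 + 7.84)
= 4.8826
min_dist = center_dist - radius = 4.8826 - 0.9 = 3.9826 m


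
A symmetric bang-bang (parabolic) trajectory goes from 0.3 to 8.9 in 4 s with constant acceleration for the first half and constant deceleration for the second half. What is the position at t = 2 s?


Symmetric rest-to-rest: each phase covers (pf-p0)/2 in time T/2. 0.5*a*(T/2)^2 = (pf-p0)/2 => a = 4*(pf-p0)/T^2
a = 4*(8.9-0.3)/4^2 = 2.15
t = 2 is in the acceleration phase (t <= T/2).
p = p0 + 0.5*a*t^2 = 0.3 + 0.5*2.15*2^2
= 4.6


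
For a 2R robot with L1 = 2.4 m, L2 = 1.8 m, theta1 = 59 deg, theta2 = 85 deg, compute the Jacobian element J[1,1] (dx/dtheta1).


J[1,1] = -L1*sin(t1) - L2*sin(t1+t2)
= -2.4*sin(59) - 1.8*sin(144)
= -3.1152


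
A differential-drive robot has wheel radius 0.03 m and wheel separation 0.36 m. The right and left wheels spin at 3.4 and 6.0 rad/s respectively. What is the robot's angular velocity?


vR = r*wR = 0.03*3.4 = 0.102 m/s
vL = r*wL = 0.03*6.0 = 0.18 m/s
v = (vR+vL)/2 = 0.141 m/s
omega = (vR-vL)/L = -0.2167 rad/s
angular velocity = -0.2167 rad/s


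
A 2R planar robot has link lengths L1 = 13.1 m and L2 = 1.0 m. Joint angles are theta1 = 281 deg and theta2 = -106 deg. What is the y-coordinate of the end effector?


Convert angles to radians: theta1 = 4.9044, theta2 = -1.85
y = L1*sin(theta1) + L2*sin(theta1+theta2)
y = -12.8593 + 0.0872
y = -12.7722


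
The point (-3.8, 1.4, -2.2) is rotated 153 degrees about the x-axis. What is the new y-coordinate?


Rotation about x-axis: y' = y*cos(theta) - z*sin(theta)
= 1.4 * -0.891 - -2.2 * 0.454
= -0.2486


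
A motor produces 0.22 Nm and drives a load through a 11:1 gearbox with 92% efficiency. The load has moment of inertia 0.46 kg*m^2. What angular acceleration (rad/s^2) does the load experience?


tau_out = tau_motor * N * eta
= 0.22 * 11 * 0.92 = 2.2264 Nm
alpha = tau_out / I = 2.2264 / 0.46
= 4.84 rad/s^2


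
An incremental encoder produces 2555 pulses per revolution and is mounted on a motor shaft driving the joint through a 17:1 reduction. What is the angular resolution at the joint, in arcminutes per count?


counts per rev = 2555
effective counts at joint = 2555 * 17 = 43435
resolution = 360*60 / 43435
= 0.4973 arcmin/count


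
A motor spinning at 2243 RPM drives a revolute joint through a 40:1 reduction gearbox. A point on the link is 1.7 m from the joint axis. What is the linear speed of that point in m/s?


omega_motor = 2243 * 2*pi/60 = 234.8864 rad/s
omega_joint = omega_motor / 40 = 5.8722 rad/s
v = omega_joint * r = 5.8722 * 1.7
= 9.9827 m/s


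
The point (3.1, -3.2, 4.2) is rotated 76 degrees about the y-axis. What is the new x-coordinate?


Rotation about y-axis: x' = x*cos(theta) + z*sin(theta)
= 3.1 * 0.2419 + 4.2 * 0.9703
= 4.8252


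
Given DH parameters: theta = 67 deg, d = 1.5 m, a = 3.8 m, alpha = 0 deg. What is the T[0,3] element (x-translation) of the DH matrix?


T[0,3] = a * cos(theta)
= 3.8 * cos(67 deg)
= 3.8 * 0.3907
= 1.4848


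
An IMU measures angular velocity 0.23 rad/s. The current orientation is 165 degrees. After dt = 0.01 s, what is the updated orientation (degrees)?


delta_theta = w * dt = 0.23 * 0.01 = 0.0023 rad
= 0.1318 deg
theta_new = 165 + 0.1318 = 165.1318 deg


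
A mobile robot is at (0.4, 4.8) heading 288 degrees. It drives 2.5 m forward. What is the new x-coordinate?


x_new = x0 + d*cos(theta)
= 0.4 + 2.5*cos(288)
= 0.4 + 0.7725
= 1.1725


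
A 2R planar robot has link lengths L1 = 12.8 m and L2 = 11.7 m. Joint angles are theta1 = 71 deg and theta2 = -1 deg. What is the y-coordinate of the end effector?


Convert angles to radians: theta1 = 1.2392, theta2 = -0.0175
y = L1*sin(theta1) + L2*sin(theta1+theta2)
y = 12.1026 + 10.9944
y = 23.097


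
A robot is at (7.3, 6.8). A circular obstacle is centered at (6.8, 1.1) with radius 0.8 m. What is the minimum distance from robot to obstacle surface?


center_dist = sqrt((7.3-6.8)^2 + (6.8-1.1)^2)
= sqrt(0.25 + 32.49)
= 5.7219
min_dist = center_dist - radius = 5.7219 - 0.8 = 4.9219 m


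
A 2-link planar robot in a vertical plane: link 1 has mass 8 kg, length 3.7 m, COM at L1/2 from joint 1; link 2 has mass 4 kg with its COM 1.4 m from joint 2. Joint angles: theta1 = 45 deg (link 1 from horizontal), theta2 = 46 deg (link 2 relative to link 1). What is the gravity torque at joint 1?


Horizontal distance from joint 1 to link-1 COM:
  x_c1 = (L1/2)*cos(t1) = 1.85 * 0.7071 = 1.3081 m
Horizontal distance from joint 1 to link-2 COM:
  x_c2 = L1*cos(t1) + Lc2*cos(t1+t2)
       = 3.7*0.7071 + 1.4*-0.0175 = 2.5919 m
tau1 = m1*g*x_c1 + m2*g*x_c2
     = 8*9.81*1.3081 + 4*9.81*2.5919
     = 102.6634 + 101.7047
     = 204.3681 Nm


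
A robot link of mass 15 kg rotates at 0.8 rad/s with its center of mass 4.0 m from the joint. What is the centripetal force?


F = m * omega^2 * r
= 15 * 0.8^2 * 4.0
= 15 * 0.64 * 4.0
= 38.4 N


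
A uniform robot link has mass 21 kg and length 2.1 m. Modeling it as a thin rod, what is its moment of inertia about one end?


I = (1/3) * m * L^2
= (1/3) * 21 * 2.1^2
= 0.333333 * 21 * 4.41
= 30.87 kg*m^2


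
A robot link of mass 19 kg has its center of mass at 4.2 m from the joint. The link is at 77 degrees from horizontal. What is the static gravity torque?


tau = m*g*L*cos(angle)
= 19 * 9.81 * 4.2 * cos(77 deg)
= 19 * 9.81 * 4.2 * 0.225
= 176.1002 Nm


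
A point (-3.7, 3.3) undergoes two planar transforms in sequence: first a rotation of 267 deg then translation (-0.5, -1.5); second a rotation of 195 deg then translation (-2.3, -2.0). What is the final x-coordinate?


After transform 1:
x1 = cos(267)*-3.7 - sin(267)*3.3 + -0.5 = 2.9891
y1 = sin(267)*-3.7 + cos(267)*3.3 + -1.5 = 2.0222
After transform 2:
x2 = cos(195)*2.9891 - sin(195)*2.0222 + -2.3
= -4.6639


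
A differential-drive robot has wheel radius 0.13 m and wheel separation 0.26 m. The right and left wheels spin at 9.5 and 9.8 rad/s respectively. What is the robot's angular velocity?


vR = r*wR = 0.13*9.5 = 1.235 m/s
vL = r*wL = 0.13*9.8 = 1.274 m/s
v = (vR+vL)/2 = 1.2545 m/s
omega = (vR-vL)/L = -0.15 rad/s
angular velocity = -0.15 rad/s


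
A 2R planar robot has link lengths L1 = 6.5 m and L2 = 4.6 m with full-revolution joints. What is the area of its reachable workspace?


r_max = L1 + L2 = 11.1 m
r_min = |L1 - L2| = 1.9 m
Area = pi*(r_max^2 - r_min^2)
= pi*(123.21 - 3.61)
= pi * 119.6
= 375.7345 m^2


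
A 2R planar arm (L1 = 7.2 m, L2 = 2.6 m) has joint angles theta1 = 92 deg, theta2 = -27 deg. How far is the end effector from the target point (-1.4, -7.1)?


End effector via forward kinematics:
x = L1*cos(t1) + L2*cos(t1+t2) = 0.8475
y = L1*sin(t1) + L2*sin(t1+t2) = 9.552
Distance to target:
d = sqrt((-1.4 - 0.8475)^2 + (-7.1 - 9.552)^2)
= sqrt(5.0514 + 277.2896)
= 16.803 m


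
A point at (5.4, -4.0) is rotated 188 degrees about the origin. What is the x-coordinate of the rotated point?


x' = x*cos(theta) - y*sin(theta)
cos(188 deg) = -0.9903, sin(188 deg) = -0.1392
x' = 5.4 * -0.9903 - -4.0 * -0.1392
= -5.3474 - 0.5567
= -5.9041


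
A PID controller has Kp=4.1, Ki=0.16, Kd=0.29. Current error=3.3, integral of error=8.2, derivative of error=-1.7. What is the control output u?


u = Kp*e + Ki*int(e) + Kd*de/dt
= 4.1*3.3 + 0.16*8.2 + 0.29*(-1.7)
= 13.53 + 1.312 + -0.493
= 14.349


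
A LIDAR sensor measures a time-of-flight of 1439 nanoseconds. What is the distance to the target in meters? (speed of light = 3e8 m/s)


tof = 1439 ns = 1.439e-06 s
dist = c * tof / 2
= 3e8 * 1.439e-06 / 2
= 215.85 m


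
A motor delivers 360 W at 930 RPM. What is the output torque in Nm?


omega = 930 * 2*pi/60 = 97.3894 rad/s
tau = P / omega = 360 / 97.3894
= 3.6965 Nm


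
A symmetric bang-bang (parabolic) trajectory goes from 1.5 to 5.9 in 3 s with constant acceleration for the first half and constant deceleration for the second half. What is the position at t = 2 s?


Symmetric rest-to-rest: each phase covers (pf-p0)/2 in time T/2. 0.5*a*(T/2)^2 = (pf-p0)/2 => a = 4*(pf-p0)/T^2
a = 4*(5.9-1.5)/3^2 = 1.9556
t = 2 is in the deceleration phase (t > T/2).
p = pf - 0.5*a*(T-t)^2 = 5.9 - 0.5*1.9556*1^2
= 4.9222


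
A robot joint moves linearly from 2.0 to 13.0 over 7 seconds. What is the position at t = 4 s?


s = t/T = 4/7 = 0.5714
p(t) = p0 + (pf-p0)*s
= 2.0 + (13.0 - 2.0) * 0.5714
= 8.2857


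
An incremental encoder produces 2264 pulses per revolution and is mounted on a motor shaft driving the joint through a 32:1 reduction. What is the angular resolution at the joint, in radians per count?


counts per rev = 2264
effective counts at joint = 2264 * 32 = 72448
resolution = 2*pi / 72448
= 8.6727e-05 rad/count


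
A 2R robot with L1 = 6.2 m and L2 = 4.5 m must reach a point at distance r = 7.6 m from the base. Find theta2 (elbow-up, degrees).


cos(theta2) = (r^2 - L1^2 - L2^2) / (2*L1*L2)
cos(theta2) = (57.76 - 38.44 - 20.25) / 55.8
cos(theta2) = -0.016667
theta2 = 90.955 degrees


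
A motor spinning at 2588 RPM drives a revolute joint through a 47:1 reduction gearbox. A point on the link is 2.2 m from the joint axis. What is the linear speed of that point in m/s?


omega_motor = 2588 * 2*pi/60 = 271.0147 rad/s
omega_joint = omega_motor / 47 = 5.7663 rad/s
v = omega_joint * r = 5.7663 * 2.2
= 12.6858 m/s


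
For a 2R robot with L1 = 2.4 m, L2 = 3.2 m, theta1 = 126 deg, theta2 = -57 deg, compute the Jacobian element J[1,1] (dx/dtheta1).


J[1,1] = -L1*sin(t1) - L2*sin(t1+t2)
= -2.4*sin(126) - 3.2*sin(69)
= -4.9291


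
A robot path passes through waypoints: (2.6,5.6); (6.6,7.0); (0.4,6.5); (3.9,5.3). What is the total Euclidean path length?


Segment lengths:
  seg1 = sqrt((4.0)^2 + (1.4)^2) = 4.2379
  seg2 = sqrt((-6.2)^2 + (-0.5)^2) = 6.2201
  seg3 = sqrt((3.5)^2 + (-1.2)^2) = 3.7
Total = 14.1581


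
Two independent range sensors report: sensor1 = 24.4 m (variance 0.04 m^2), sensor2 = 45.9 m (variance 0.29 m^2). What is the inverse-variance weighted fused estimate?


w1 = (1/var1) / (1/var1 + 1/var2)
   = 25.0 / (25.0 + 3.4483) = 0.8788
w2 = 1 - w1 = 0.1212
fused = w1*s1 + w2*s2 = 21.4424 + 5.5636
= 27.0061 m


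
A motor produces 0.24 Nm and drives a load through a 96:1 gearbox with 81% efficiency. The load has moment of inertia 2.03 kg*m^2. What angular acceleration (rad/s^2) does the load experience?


tau_out = tau_motor * N * eta
= 0.24 * 96 * 0.81 = 18.6624 Nm
alpha = tau_out / I = 18.6624 / 2.03
= 9.1933 rad/s^2


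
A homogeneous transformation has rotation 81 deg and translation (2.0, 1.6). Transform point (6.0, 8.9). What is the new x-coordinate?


x' = cos(theta)*px - sin(theta)*py + tx
= 0.1564*6.0 - 0.9877*8.9 + 2.0
= -5.8518


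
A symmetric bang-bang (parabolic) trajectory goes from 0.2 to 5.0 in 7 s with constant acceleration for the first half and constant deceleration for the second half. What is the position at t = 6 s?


Symmetric rest-to-rest: each phase covers (pf-p0)/2 in time T/2. 0.5*a*(T/2)^2 = (pf-p0)/2 => a = 4*(pf-p0)/T^2
a = 4*(5.0-0.2)/7^2 = 0.3918
t = 6 is in the deceleration phase (t > T/2).
p = pf - 0.5*a*(T-t)^2 = 5.0 - 0.5*0.3918*1^2
= 4.8041


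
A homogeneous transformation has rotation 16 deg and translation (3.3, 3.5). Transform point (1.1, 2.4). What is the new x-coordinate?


x' = cos(theta)*px - sin(theta)*py + tx
= 0.9613*1.1 - 0.2756*2.4 + 3.3
= 3.6959


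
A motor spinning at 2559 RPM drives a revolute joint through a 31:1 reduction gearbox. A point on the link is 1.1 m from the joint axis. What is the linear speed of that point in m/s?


omega_motor = 2559 * 2*pi/60 = 267.9779 rad/s
omega_joint = omega_motor / 31 = 8.6444 rad/s
v = omega_joint * r = 8.6444 * 1.1
= 9.5089 m/s


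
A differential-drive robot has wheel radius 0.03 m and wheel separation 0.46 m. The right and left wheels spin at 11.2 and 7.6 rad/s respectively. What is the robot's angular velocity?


vR = r*wR = 0.03*11.2 = 0.336 m/s
vL = r*wL = 0.03*7.6 = 0.228 m/s
v = (vR+vL)/2 = 0.282 m/s
omega = (vR-vL)/L = 0.2348 rad/s
angular velocity = 0.2348 rad/s


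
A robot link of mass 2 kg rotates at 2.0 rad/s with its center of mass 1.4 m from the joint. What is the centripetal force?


F = m * omega^2 * r
= 2 * 2.0^2 * 1.4
= 2 * 4.0 * 1.4
= 11.2 N


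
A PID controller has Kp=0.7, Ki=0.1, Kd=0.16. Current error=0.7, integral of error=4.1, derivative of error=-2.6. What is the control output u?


u = Kp*e + Ki*int(e) + Kd*de/dt
= 0.7*0.7 + 0.1*4.1 + 0.16*(-2.6)
= 0.49 + 0.41 + -0.416
= 0.484


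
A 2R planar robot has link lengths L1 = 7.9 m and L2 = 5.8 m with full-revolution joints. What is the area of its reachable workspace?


r_max = L1 + L2 = 13.7 m
r_min = |L1 - L2| = 2.1 m
Area = pi*(r_max^2 - r_min^2)
= pi*(187.69 - 4.41)
= pi * 183.28
= 575.7911 m^2


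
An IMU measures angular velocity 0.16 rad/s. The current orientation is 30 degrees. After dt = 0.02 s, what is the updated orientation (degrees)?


delta_theta = w * dt = 0.16 * 0.02 = 0.0032 rad
= 0.1833 deg
theta_new = 30 + 0.1833 = 30.1833 deg


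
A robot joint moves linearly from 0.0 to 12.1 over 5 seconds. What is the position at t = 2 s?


s = t/T = 2/5 = 0.4
p(t) = p0 + (pf-p0)*s
= 0.0 + (12.1 - 0.0) * 0.4
= 4.84


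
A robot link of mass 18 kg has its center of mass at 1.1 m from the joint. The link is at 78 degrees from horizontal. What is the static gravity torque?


tau = m*g*L*cos(angle)
= 18 * 9.81 * 1.1 * cos(78 deg)
= 18 * 9.81 * 1.1 * 0.2079
= 40.3844 Nm


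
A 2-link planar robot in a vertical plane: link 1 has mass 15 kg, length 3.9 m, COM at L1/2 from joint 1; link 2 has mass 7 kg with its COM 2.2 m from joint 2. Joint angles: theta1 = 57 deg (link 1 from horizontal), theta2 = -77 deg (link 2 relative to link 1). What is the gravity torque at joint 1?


Horizontal distance from joint 1 to link-1 COM:
  x_c1 = (L1/2)*cos(t1) = 1.95 * 0.5446 = 1.062 m
Horizontal distance from joint 1 to link-2 COM:
  x_c2 = L1*cos(t1) + Lc2*cos(t1+t2)
       = 3.9*0.5446 + 2.2*0.9397 = 4.1914 m
tau1 = m1*g*x_c1 + m2*g*x_c2
     = 15*9.81*1.062 + 7*9.81*4.1914
     = 156.2801 + 287.8245
     = 444.1046 Nm


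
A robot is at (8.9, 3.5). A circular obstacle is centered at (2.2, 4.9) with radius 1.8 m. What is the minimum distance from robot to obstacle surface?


center_dist = sqrt((8.9-2.2)^2 + (3.5-4.9)^2)
= sqrt(44.89 + 1.96)
= 6.8447
min_dist = center_dist - radius = 6.8447 - 1.8 = 5.0447 m


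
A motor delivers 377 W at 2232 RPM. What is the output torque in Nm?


omega = 2232 * 2*pi/60 = 233.7345 rad/s
tau = P / omega = 377 / 233.7345
= 1.6129 Nm


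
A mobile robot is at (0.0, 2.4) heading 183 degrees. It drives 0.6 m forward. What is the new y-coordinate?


y_new = y0 + d*sin(theta)
= 2.4 + 0.6*sin(183)
= 2.4 + -0.0314
= 2.3686


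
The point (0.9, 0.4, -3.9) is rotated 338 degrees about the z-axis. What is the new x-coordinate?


Rotation about z-axis: x' = x*cos(theta) - y*sin(theta)
= 0.9 * 0.9272 - 0.4 * -0.3746
= 0.9843


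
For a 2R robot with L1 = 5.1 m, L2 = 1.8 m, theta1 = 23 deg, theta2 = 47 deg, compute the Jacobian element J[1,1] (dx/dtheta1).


J[1,1] = -L1*sin(t1) - L2*sin(t1+t2)
= -5.1*sin(23) - 1.8*sin(70)
= -3.6842


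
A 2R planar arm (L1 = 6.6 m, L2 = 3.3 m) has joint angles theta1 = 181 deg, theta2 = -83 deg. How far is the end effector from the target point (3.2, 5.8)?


End effector via forward kinematics:
x = L1*cos(t1) + L2*cos(t1+t2) = -7.0583
y = L1*sin(t1) + L2*sin(t1+t2) = 3.1527
Distance to target:
d = sqrt((3.2 - -7.0583)^2 + (5.8 - 3.1527)^2)
= sqrt(105.232 + 7.0082)
= 10.5943 m


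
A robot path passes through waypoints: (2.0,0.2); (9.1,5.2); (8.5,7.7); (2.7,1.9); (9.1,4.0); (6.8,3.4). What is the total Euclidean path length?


Segment lengths:
  seg1 = sqrt((7.1)^2 + (5.0)^2) = 8.6839
  seg2 = sqrt((-0.6)^2 + (2.5)^2) = 2.571
  seg3 = sqrt((-5.8)^2 + (-5.8)^2) = 8.2024
  seg4 = sqrt((6.4)^2 + (2.1)^2) = 6.7357
  seg5 = sqrt((-2.3)^2 + (-0.6)^2) = 2.377
Total = 28.57


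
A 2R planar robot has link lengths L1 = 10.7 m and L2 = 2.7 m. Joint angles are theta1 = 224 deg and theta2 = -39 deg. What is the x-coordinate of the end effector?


Convert angles to radians: theta1 = 3.9095, theta2 = -0.6807
x = L1*cos(theta1) + L2*cos(theta1+theta2)
x = -7.6969 + -2.6897
x = -10.3867


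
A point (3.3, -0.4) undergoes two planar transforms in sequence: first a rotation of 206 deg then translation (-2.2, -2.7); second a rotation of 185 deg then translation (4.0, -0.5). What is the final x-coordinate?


After transform 1:
x1 = cos(206)*3.3 - sin(206)*-0.4 + -2.2 = -5.3414
y1 = sin(206)*3.3 + cos(206)*-0.4 + -2.7 = -3.7871
After transform 2:
x2 = cos(185)*-5.3414 - sin(185)*-3.7871 + 4.0
= 8.991


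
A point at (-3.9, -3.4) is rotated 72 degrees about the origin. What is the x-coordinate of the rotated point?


x' = x*cos(theta) - y*sin(theta)
cos(72 deg) = 0.309, sin(72 deg) = 0.9511
x' = -3.9 * 0.309 - -3.4 * 0.9511
= -1.2052 - -3.2336
= 2.0284


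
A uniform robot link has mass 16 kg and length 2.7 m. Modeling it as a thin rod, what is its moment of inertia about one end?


I = (1/3) * m * L^2
= (1/3) * 16 * 2.7^2
= 0.333333 * 16 * 7.29
= 38.88 kg*m^2


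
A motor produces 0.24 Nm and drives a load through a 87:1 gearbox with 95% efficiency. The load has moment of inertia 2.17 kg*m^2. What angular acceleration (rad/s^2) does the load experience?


tau_out = tau_motor * N * eta
= 0.24 * 87 * 0.95 = 19.836 Nm
alpha = tau_out / I = 19.836 / 2.17
= 9.141 rad/s^2


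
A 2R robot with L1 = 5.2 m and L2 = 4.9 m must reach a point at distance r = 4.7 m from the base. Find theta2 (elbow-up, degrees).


cos(theta2) = (r^2 - L1^2 - L2^2) / (2*L1*L2)
cos(theta2) = (22.09 - 27.04 - 24.01) / 50.96
cos(theta2) = -0.568289
theta2 = 124.631 degrees


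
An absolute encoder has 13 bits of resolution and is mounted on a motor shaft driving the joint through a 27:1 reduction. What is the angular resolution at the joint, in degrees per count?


counts = 2^13 = 8192
effective counts at joint = 8192 * 27 = 221184
resolution = 360 / 221184
= 0.0016 deg/count


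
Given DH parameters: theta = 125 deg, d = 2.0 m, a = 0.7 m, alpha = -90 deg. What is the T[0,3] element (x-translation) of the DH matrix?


T[0,3] = a * cos(theta)
= 0.7 * cos(125 deg)
= 0.7 * -0.5736
= -0.4015


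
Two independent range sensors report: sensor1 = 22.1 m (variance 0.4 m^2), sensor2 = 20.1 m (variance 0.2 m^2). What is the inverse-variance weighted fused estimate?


w1 = (1/var1) / (1/var1 + 1/var2)
   = 2.5 / (2.5 + 5.0) = 0.3333
w2 = 1 - w1 = 0.6667
fused = w1*s1 + w2*s2 = 7.3667 + 13.4
= 20.7667 m


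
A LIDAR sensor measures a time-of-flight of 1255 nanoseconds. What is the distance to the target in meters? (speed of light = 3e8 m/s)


tof = 1255 ns = 1.255e-06 s
dist = c * tof / 2
= 3e8 * 1.255e-06 / 2
= 188.25 m


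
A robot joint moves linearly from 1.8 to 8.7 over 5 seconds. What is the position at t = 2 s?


s = t/T = 2/5 = 0.4
p(t) = p0 + (pf-p0)*s
= 1.8 + (8.7 - 1.8) * 0.4
= 4.56


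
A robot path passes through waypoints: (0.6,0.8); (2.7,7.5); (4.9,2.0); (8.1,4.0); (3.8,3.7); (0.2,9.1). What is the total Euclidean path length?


Segment lengths:
  seg1 = sqrt((2.1)^2 + (6.7)^2) = 7.0214
  seg2 = sqrt((2.2)^2 + (-5.5)^2) = 5.9237
  seg3 = sqrt((3.2)^2 + (2.0)^2) = 3.7736
  seg4 = sqrt((-4.3)^2 + (-0.3)^2) = 4.3105
  seg5 = sqrt((-3.6)^2 + (5.4)^2) = 6.49
Total = 27.5191


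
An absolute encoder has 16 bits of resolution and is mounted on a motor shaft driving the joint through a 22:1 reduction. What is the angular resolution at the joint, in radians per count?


counts = 2^16 = 65536
effective counts at joint = 65536 * 22 = 1441792
resolution = 2*pi / 1441792
= 4.3579e-06 rad/count


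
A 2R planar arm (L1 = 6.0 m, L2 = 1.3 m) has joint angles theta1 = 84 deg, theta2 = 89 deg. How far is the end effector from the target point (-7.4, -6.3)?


End effector via forward kinematics:
x = L1*cos(t1) + L2*cos(t1+t2) = -0.6631
y = L1*sin(t1) + L2*sin(t1+t2) = 6.1256
Distance to target:
d = sqrt((-7.4 - -0.6631)^2 + (-6.3 - 6.1256)^2)
= sqrt(45.3853 + 154.3946)
= 14.1344 m


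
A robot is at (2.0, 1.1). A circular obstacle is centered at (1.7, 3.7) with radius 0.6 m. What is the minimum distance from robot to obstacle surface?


center_dist = sqrt((2.0-1.7)^2 + (1.1-3.7)^2)
= sqrt(0.09 + 6.76)
= 2.6173
min_dist = center_dist - radius = 2.6173 - 0.6 = 2.0173 m


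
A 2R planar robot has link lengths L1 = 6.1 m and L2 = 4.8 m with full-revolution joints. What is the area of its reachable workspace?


r_max = L1 + L2 = 10.9 m
r_min = |L1 - L2| = 1.3 m
Area = pi*(r_max^2 - r_min^2)
= pi*(118.81 - 1.69)
= pi * 117.12
= 367.9433 m^2


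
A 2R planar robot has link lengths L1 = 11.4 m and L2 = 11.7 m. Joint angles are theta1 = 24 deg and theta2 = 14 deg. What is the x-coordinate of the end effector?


Convert angles to radians: theta1 = 0.4189, theta2 = 0.2443
x = L1*cos(theta1) + L2*cos(theta1+theta2)
x = 10.4144 + 9.2197
x = 19.6341


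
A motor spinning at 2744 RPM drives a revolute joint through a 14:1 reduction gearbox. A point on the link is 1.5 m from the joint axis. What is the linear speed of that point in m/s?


omega_motor = 2744 * 2*pi/60 = 287.351 rad/s
omega_joint = omega_motor / 14 = 20.5251 rad/s
v = omega_joint * r = 20.5251 * 1.5
= 30.7876 m/s


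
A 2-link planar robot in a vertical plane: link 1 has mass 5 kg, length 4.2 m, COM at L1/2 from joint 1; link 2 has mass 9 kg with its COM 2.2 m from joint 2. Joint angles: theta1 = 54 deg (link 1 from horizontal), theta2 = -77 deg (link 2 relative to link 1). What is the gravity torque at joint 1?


Horizontal distance from joint 1 to link-1 COM:
  x_c1 = (L1/2)*cos(t1) = 2.1 * 0.5878 = 1.2343 m
Horizontal distance from joint 1 to link-2 COM:
  x_c2 = L1*cos(t1) + Lc2*cos(t1+t2)
       = 4.2*0.5878 + 2.2*0.9205 = 4.4938 m
tau1 = m1*g*x_c1 + m2*g*x_c2
     = 5*9.81*1.2343 + 9*9.81*4.4938
     = 60.5448 + 396.7584
     = 457.3032 Nm


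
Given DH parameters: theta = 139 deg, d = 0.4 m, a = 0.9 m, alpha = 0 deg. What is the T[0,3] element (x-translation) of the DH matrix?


T[0,3] = a * cos(theta)
= 0.9 * cos(139 deg)
= 0.9 * -0.7547
= -0.6792


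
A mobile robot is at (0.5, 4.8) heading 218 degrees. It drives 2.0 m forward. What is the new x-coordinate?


x_new = x0 + d*cos(theta)
= 0.5 + 2.0*cos(218)
= 0.5 + -1.576
= -1.076


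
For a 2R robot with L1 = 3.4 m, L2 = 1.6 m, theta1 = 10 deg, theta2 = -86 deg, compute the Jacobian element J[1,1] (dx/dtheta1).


J[1,1] = -L1*sin(t1) - L2*sin(t1+t2)
= -3.4*sin(10) - 1.6*sin(-76)
= 0.9621


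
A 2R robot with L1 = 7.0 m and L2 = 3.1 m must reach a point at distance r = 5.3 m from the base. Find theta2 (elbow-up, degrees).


cos(theta2) = (r^2 - L1^2 - L2^2) / (2*L1*L2)
cos(theta2) = (28.09 - 49.0 - 9.61) / 43.4
cos(theta2) = -0.703226
theta2 = 134.6864 degrees


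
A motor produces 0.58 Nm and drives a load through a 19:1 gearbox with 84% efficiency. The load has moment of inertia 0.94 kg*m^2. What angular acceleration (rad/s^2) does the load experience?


tau_out = tau_motor * N * eta
= 0.58 * 19 * 0.84 = 9.2568 Nm
alpha = tau_out / I = 9.2568 / 0.94
= 9.8477 rad/s^2


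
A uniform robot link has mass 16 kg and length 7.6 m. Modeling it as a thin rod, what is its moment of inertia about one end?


I = (1/3) * m * L^2
= (1/3) * 16 * 7.6^2
= 0.333333 * 16 * 57.76
= 308.0533 kg*m^2


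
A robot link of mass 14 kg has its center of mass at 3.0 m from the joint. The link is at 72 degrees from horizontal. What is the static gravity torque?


tau = m*g*L*cos(angle)
= 14 * 9.81 * 3.0 * cos(72 deg)
= 14 * 9.81 * 3.0 * 0.309
= 127.3212 Nm


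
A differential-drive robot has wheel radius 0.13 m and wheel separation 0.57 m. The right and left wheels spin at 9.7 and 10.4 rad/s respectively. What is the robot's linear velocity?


vR = r*wR = 0.13*9.7 = 1.261 m/s
vL = r*wL = 0.13*10.4 = 1.352 m/s
v = (vR+vL)/2 = 1.3065 m/s
omega = (vR-vL)/L = -0.1596 rad/s
linear velocity = 1.3065 m/s


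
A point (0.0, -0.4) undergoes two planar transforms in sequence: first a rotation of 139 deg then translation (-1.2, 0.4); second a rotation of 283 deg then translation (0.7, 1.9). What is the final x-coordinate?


After transform 1:
x1 = cos(139)*0.0 - sin(139)*-0.4 + -1.2 = -0.9376
y1 = sin(139)*0.0 + cos(139)*-0.4 + 0.4 = 0.7019
After transform 2:
x2 = cos(283)*-0.9376 - sin(283)*0.7019 + 0.7
= 1.173


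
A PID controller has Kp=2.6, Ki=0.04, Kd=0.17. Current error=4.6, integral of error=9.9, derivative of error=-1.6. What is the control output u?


u = Kp*e + Ki*int(e) + Kd*de/dt
= 2.6*4.6 + 0.04*9.9 + 0.17*(-1.6)
= 11.96 + 0.396 + -0.272
= 12.084


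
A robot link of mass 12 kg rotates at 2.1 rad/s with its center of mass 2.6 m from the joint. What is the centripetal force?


F = m * omega^2 * r
= 12 * 2.1^2 * 2.6
= 12 * 4.41 * 2.6
= 137.592 N


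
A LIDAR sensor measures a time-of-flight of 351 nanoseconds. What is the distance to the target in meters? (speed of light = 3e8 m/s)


tof = 351 ns = 3.51e-07 s
dist = c * tof / 2
= 3e8 * 3.51e-07 / 2
= 52.65 m


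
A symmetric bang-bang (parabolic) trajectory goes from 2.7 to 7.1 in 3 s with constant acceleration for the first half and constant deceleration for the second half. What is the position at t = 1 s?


Symmetric rest-to-rest: each phase covers (pf-p0)/2 in time T/2. 0.5*a*(T/2)^2 = (pf-p0)/2 => a = 4*(pf-p0)/T^2
a = 4*(7.1-2.7)/3^2 = 1.9556
t = 1 is in the acceleration phase (t <= T/2).
p = p0 + 0.5*a*t^2 = 2.7 + 0.5*1.9556*1^2
= 3.6778


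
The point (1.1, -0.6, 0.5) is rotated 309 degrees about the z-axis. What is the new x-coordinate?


Rotation about z-axis: x' = x*cos(theta) - y*sin(theta)
= 1.1 * 0.6293 - -0.6 * -0.7771
= 0.226


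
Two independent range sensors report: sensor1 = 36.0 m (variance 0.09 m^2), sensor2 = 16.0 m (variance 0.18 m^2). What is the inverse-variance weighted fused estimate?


w1 = (1/var1) / (1/var1 + 1/var2)
   = 11.1111 / (11.1111 + 5.5556) = 0.6667
w2 = 1 - w1 = 0.3333
fused = w1*s1 + w2*s2 = 24.0 + 5.3333
= 29.3333 m


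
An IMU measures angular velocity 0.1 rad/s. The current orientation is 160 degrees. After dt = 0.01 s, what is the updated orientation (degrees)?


delta_theta = w * dt = 0.1 * 0.01 = 0.001 rad
= 0.0573 deg
theta_new = 160 + 0.0573 = 160.0573 deg


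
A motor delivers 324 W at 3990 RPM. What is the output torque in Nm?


omega = 3990 * 2*pi/60 = 417.8318 rad/s
tau = P / omega = 324 / 417.8318
= 0.7754 Nm


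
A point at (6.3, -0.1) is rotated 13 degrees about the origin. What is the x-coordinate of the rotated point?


x' = x*cos(theta) - y*sin(theta)
cos(13 deg) = 0.9744, sin(13 deg) = 0.225
x' = 6.3 * 0.9744 - -0.1 * 0.225
= 6.1385 - -0.0225
= 6.161


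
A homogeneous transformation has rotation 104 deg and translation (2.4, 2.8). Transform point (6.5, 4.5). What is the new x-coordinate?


x' = cos(theta)*px - sin(theta)*py + tx
= -0.2419*6.5 - 0.9703*4.5 + 2.4
= -3.5388


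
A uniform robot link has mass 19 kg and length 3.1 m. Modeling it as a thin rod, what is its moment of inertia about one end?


I = (1/3) * m * L^2
= (1/3) * 19 * 3.1^2
= 0.333333 * 19 * 9.61
= 60.8633 kg*m^2


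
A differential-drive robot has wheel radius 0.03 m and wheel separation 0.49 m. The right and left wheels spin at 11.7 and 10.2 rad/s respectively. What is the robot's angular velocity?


vR = r*wR = 0.03*11.7 = 0.351 m/s
vL = r*wL = 0.03*10.2 = 0.306 m/s
v = (vR+vL)/2 = 0.3285 m/s
omega = (vR-vL)/L = 0.0918 rad/s
angular velocity = 0.0918 rad/s


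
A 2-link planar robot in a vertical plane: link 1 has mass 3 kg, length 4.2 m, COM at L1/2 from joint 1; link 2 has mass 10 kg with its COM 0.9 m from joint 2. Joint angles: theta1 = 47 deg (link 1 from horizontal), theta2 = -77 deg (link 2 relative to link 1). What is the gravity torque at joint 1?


Horizontal distance from joint 1 to link-1 COM:
  x_c1 = (L1/2)*cos(t1) = 2.1 * 0.682 = 1.4322 m
Horizontal distance from joint 1 to link-2 COM:
  x_c2 = L1*cos(t1) + Lc2*cos(t1+t2)
       = 4.2*0.682 + 0.9*0.866 = 3.6438 m
tau1 = m1*g*x_c1 + m2*g*x_c2
     = 3*9.81*1.4322 + 10*9.81*3.6438
     = 42.1495 + 357.4583
     = 399.6079 Nm


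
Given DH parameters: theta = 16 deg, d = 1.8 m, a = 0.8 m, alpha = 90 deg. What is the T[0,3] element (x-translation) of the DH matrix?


T[0,3] = a * cos(theta)
= 0.8 * cos(16 deg)
= 0.8 * 0.9613
= 0.769


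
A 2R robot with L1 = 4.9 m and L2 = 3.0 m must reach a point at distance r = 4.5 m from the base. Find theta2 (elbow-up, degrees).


cos(theta2) = (r^2 - L1^2 - L2^2) / (2*L1*L2)
cos(theta2) = (20.25 - 24.01 - 9.0) / 29.4
cos(theta2) = -0.434014
theta2 = 115.7225 degrees


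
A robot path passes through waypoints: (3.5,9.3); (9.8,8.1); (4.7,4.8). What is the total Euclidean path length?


Segment lengths:
  seg1 = sqrt((6.3)^2 + (-1.2)^2) = 6.4133
  seg2 = sqrt((-5.1)^2 + (-3.3)^2) = 6.0745
Total = 12.4878


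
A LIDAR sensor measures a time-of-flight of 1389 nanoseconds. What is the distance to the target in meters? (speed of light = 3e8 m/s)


tof = 1389 ns = 1.389e-06 s
dist = c * tof / 2
= 3e8 * 1.389e-06 / 2
= 208.35 m


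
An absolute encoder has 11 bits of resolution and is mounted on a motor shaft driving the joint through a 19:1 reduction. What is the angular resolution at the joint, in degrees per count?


counts = 2^11 = 2048
effective counts at joint = 2048 * 19 = 38912
resolution = 360 / 38912
= 0.0093 deg/count


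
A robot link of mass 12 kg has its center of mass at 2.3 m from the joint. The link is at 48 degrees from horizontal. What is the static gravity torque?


tau = m*g*L*cos(angle)
= 12 * 9.81 * 2.3 * cos(48 deg)
= 12 * 9.81 * 2.3 * 0.6691
= 181.1711 Nm


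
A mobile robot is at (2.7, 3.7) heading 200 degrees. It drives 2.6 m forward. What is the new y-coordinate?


y_new = y0 + d*sin(theta)
= 3.7 + 2.6*sin(200)
= 3.7 + -0.8893
= 2.8107


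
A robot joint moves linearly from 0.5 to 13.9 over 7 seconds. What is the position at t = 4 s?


s = t/T = 4/7 = 0.5714
p(t) = p0 + (pf-p0)*s
= 0.5 + (13.9 - 0.5) * 0.5714
= 8.1571


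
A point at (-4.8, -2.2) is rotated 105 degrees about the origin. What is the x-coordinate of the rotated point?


x' = x*cos(theta) - y*sin(theta)
cos(105 deg) = -0.2588, sin(105 deg) = 0.9659
x' = -4.8 * -0.2588 - -2.2 * 0.9659
= 1.2423 - -2.125
= 3.3674


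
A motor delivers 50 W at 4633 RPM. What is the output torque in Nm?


omega = 4633 * 2*pi/60 = 485.1666 rad/s
tau = P / omega = 50 / 485.1666
= 0.1031 Nm


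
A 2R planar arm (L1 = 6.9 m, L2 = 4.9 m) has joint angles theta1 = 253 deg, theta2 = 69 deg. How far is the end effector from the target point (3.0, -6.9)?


End effector via forward kinematics:
x = L1*cos(t1) + L2*cos(t1+t2) = 1.8439
y = L1*sin(t1) + L2*sin(t1+t2) = -9.6152
Distance to target:
d = sqrt((3.0 - 1.8439)^2 + (-6.9 - -9.6152)^2)
= sqrt(1.3366 + 7.3726)
= 2.9511 m


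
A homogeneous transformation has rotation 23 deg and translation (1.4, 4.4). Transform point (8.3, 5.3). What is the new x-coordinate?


x' = cos(theta)*px - sin(theta)*py + tx
= 0.9205*8.3 - 0.3907*5.3 + 1.4
= 6.9693


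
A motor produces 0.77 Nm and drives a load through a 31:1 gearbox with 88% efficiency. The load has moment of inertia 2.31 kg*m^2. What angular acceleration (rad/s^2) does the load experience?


tau_out = tau_motor * N * eta
= 0.77 * 31 * 0.88 = 21.0056 Nm
alpha = tau_out / I = 21.0056 / 2.31
= 9.0933 rad/s^2


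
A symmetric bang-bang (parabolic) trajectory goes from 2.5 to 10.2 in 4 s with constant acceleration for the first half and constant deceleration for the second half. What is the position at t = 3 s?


Symmetric rest-to-rest: each phase covers (pf-p0)/2 in time T/2. 0.5*a*(T/2)^2 = (pf-p0)/2 => a = 4*(pf-p0)/T^2
a = 4*(10.2-2.5)/4^2 = 1.925
t = 3 is in the deceleration phase (t > T/2).
p = pf - 0.5*a*(T-t)^2 = 10.2 - 0.5*1.925*1^2
= 9.2375


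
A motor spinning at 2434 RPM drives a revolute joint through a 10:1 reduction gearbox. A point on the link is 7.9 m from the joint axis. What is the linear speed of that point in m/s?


omega_motor = 2434 * 2*pi/60 = 254.8879 rad/s
omega_joint = omega_motor / 10 = 25.4888 rad/s
v = omega_joint * r = 25.4888 * 7.9
= 201.3614 m/s


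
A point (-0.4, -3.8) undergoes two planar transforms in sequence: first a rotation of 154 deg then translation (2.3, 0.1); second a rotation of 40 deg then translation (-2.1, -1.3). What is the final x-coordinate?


After transform 1:
x1 = cos(154)*-0.4 - sin(154)*-3.8 + 2.3 = 4.3253
y1 = sin(154)*-0.4 + cos(154)*-3.8 + 0.1 = 3.3401
After transform 2:
x2 = cos(40)*4.3253 - sin(40)*3.3401 + -2.1
= -0.9336


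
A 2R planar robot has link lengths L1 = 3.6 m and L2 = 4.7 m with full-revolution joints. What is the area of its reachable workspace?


r_max = L1 + L2 = 8.3 m
r_min = |L1 - L2| = 1.1 m
Area = pi*(r_max^2 - r_min^2)
= pi*(68.89 - 1.21)
= pi * 67.68
= 212.623 m^2


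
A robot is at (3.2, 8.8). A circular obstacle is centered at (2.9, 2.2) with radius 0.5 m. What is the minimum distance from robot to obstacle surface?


center_dist = sqrt((3.2-2.9)^2 + (8.8-2.2)^2)
= sqrt(0.09 + 43.56)
= 6.6068
min_dist = center_dist - radius = 6.6068 - 0.5 = 6.1068 m


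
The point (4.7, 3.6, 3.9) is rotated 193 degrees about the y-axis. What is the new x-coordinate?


Rotation about y-axis: x' = x*cos(theta) + z*sin(theta)
= 4.7 * -0.9744 + 3.9 * -0.225
= -5.4568


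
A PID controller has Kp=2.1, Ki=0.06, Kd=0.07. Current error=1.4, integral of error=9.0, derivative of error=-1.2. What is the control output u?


u = Kp*e + Ki*int(e) + Kd*de/dt
= 2.1*1.4 + 0.06*9.0 + 0.07*(-1.2)
= 2.94 + 0.54 + -0.084
= 3.396


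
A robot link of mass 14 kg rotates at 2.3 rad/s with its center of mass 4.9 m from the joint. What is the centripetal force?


F = m * omega^2 * r
= 14 * 2.3^2 * 4.9
= 14 * 5.29 * 4.9
= 362.894 N


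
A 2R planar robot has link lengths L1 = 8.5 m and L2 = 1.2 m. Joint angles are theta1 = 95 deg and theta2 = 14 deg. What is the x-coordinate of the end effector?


Convert angles to radians: theta1 = 1.6581, theta2 = 0.2443
x = L1*cos(theta1) + L2*cos(theta1+theta2)
x = -0.7408 + -0.3907
x = -1.1315


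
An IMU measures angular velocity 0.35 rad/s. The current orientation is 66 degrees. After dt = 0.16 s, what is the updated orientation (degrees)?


delta_theta = w * dt = 0.35 * 0.16 = 0.056 rad
= 3.2086 deg
theta_new = 66 + 3.2086 = 69.2086 deg


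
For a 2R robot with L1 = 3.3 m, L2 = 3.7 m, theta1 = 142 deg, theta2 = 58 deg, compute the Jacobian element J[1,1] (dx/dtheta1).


J[1,1] = -L1*sin(t1) - L2*sin(t1+t2)
= -3.3*sin(142) - 3.7*sin(200)
= -0.7662


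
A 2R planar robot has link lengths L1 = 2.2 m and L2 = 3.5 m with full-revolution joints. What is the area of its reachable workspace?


r_max = L1 + L2 = 5.7 m
r_min = |L1 - L2| = 1.3 m
Area = pi*(r_max^2 - r_min^2)
= pi*(32.49 - 1.69)
= pi * 30.8
= 96.7611 m^2


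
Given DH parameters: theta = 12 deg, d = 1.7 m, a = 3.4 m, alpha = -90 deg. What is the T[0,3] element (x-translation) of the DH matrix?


T[0,3] = a * cos(theta)
= 3.4 * cos(12 deg)
= 3.4 * 0.9781
= 3.3257


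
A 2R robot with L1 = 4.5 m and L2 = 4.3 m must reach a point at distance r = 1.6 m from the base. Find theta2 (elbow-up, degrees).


cos(theta2) = (r^2 - L1^2 - L2^2) / (2*L1*L2)
cos(theta2) = (2.56 - 20.25 - 18.49) / 38.7
cos(theta2) = -0.934884
theta2 = 159.2094 degrees


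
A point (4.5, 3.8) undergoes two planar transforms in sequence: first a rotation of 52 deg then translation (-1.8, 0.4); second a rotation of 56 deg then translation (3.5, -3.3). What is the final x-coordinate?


After transform 1:
x1 = cos(52)*4.5 - sin(52)*3.8 + -1.8 = -2.024
y1 = sin(52)*4.5 + cos(52)*3.8 + 0.4 = 6.2856
After transform 2:
x2 = cos(56)*-2.024 - sin(56)*6.2856 + 3.5
= -2.8428


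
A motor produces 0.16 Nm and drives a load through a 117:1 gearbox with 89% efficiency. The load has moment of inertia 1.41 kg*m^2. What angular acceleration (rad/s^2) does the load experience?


tau_out = tau_motor * N * eta
= 0.16 * 117 * 0.89 = 16.6608 Nm
alpha = tau_out / I = 16.6608 / 1.41
= 11.8162 rad/s^2


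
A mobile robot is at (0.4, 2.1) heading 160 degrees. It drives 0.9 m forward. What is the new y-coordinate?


y_new = y0 + d*sin(theta)
= 2.1 + 0.9*sin(160)
= 2.1 + 0.3078
= 2.4078


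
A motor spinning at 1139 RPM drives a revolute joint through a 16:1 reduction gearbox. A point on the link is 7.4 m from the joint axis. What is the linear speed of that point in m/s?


omega_motor = 1139 * 2*pi/60 = 119.2758 rad/s
omega_joint = omega_motor / 16 = 7.4547 rad/s
v = omega_joint * r = 7.4547 * 7.4
= 55.1651 m/s


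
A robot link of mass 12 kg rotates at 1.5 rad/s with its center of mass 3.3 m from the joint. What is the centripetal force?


F = m * omega^2 * r
= 12 * 1.5^2 * 3.3
= 12 * 2.25 * 3.3
= 89.1 N


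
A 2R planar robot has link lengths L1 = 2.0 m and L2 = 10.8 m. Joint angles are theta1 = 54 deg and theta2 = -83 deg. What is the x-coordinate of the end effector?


Convert angles to radians: theta1 = 0.9425, theta2 = -1.4486
x = L1*cos(theta1) + L2*cos(theta1+theta2)
x = 1.1756 + 9.4459
x = 10.6215


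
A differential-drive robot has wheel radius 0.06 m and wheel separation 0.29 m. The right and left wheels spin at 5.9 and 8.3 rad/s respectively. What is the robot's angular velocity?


vR = r*wR = 0.06*5.9 = 0.354 m/s
vL = r*wL = 0.06*8.3 = 0.498 m/s
v = (vR+vL)/2 = 0.426 m/s
omega = (vR-vL)/L = -0.4966 rad/s
angular velocity = -0.4966 rad/s


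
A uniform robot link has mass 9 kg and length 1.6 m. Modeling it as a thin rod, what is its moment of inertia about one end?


I = (1/3) * m * L^2
= (1/3) * 9 * 1.6^2
= 0.333333 * 9 * 2.56
= 7.68 kg*m^2
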